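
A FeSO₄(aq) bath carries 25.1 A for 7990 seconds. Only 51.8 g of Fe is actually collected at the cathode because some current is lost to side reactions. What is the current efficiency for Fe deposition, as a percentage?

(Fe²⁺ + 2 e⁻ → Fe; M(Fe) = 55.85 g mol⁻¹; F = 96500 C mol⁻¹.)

89.3 %

Q = I·t = 25.10 × 7990.0 = 200500 C; n(e⁻) = 200500/96500 = 2.078 mol.
Theoretical n(Fe) = n(e⁻)/2 = 1.039 mol, i.e. m_theo = 1.039 × 55.85 = 58.03 g.
Efficiency = m_actual / m_theo = 51.8 / 58.03 = 89.3 %.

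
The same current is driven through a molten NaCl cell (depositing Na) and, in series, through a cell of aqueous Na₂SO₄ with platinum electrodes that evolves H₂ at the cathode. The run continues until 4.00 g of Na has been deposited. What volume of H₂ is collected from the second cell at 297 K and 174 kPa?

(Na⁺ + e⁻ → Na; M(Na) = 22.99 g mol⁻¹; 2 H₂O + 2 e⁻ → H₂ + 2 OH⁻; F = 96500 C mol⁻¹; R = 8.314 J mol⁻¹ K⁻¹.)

1.23 L

n(Na) = 4.00 / 22.99 = 0.1740 mol, so n(e⁻) = 1 × 0.1740 = 0.1740 mol.
The cells are in series, so the same 0.1740 mol of electrons passes through the second cell.
2 H₂O + 2 e⁻ → H₂ + 2 OH⁻ — 2 mol e⁻ per mol H₂, so n(H₂) = 0.1740/2 = 0.08699 mol.
V = nRT/P = (0.08699 × 8.314 × 297) / (174 × 10³) = 0.00123 m³ = 1.23 L.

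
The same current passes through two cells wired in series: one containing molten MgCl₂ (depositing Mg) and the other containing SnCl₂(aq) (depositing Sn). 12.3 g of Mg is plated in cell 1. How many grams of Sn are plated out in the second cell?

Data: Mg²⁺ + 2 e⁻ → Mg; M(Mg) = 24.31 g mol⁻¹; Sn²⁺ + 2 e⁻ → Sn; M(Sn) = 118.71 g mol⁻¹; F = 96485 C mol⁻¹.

60.1 g

n(Mg) = 12.3 / 24.31 = 0.5060 mol.
Since Mg²⁺ + 2 e⁻ → Mg, n(e⁻) passed = 2 × 0.5060 = 1.012 mol.
Cells in series carry the same charge, so the same 1.012 mol of electrons passes through cell 2.
Sn²⁺ + 2 e⁻ → Sn, so n(Sn) = 1.012 / 2 = 0.5060 mol.
m(Sn) = 0.5060 × 118.71 = 60.1 g.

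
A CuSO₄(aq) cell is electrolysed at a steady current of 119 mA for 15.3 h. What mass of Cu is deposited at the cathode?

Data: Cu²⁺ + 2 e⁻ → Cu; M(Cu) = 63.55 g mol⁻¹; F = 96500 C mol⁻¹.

Q = I·t = 0.1190 A × 55080 s = 6555 C.
n(e⁻) = Q/F = 6555 / 96500 = 0.06792 mol.
Cu²⁺ + 2 e⁻ → Cu, so n(Cu) = n(e⁻)/2 = 0.03396 mol.
m = n·M = 0.03396 × 63.55 = 2.16 g.

2.16 g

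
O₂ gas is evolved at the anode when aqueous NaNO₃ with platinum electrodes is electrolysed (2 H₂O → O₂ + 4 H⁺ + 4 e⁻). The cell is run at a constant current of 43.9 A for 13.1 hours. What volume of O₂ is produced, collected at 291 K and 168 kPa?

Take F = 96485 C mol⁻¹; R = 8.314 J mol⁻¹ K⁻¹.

77.3 L

Q = I·t = 43.90 A × 47160 s = 2070000 C.
n(e⁻) = Q/F = 2070000 / 96485 = 21.46 mol.
4 electrons are transferred per O₂ molecule, so n(O₂) = 21.46 / 4 = 5.364 mol.
V = nRT/P = (5.364 × 8.314 × 291) / (168 × 10³ Pa) = 0.0773 m³ = 77.3 L.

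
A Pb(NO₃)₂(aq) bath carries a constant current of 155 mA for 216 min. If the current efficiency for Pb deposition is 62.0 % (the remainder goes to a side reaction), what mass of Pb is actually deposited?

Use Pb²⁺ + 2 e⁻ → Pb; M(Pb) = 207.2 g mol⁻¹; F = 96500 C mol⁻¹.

Q = I·t = 0.1550 × 12960 = 2009 C.
n(e⁻) = 2009/96500 = 0.02082 mol; theoretically n(Pb) = 0.02082/2 = 0.01041 mol, m_theo = 2.157 g.
At 62.0 % efficiency, m_actual = 0.620 × 2.157 = 1.34 g.

1.34 g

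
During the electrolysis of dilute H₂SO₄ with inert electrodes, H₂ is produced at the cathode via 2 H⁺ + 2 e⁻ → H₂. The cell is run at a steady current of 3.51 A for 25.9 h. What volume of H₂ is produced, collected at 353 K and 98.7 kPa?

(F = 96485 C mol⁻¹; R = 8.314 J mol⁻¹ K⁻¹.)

Q = I·t = 3.510 A × 93240 s = 327300 C.
n(e⁻) = Q/F = 327300 / 96485 = 3.392 mol.
2 electrons are transferred per H₂ molecule, so n(H₂) = 3.392 / 2 = 1.696 mol.
V = nRT/P = (1.696 × 8.314 × 353) / (98.7 × 10³ Pa) = 0.0504 m³ = 50.4 L.

50.4 L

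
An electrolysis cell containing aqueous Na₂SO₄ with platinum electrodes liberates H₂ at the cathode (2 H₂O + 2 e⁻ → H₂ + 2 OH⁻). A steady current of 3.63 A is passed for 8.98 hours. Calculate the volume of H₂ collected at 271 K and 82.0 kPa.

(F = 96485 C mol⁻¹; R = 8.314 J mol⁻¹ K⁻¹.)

Q = I·t = 3.630 A × 32328 s = 117400 C.
n(e⁻) = Q/F = 117400 / 96485 = 1.216 mol.
2 electrons are transferred per H₂ molecule, so n(H₂) = 1.216 / 2 = 0.6081 mol.
V = nRT/P = (0.6081 × 8.314 × 271) / (82.0 × 10³ Pa) = 0.0167 m³ = 16.7 L.

16.7 L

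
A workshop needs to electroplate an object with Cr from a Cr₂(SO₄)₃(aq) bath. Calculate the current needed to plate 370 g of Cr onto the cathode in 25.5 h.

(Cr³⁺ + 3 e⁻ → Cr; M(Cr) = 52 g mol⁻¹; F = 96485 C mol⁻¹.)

22.4 A

n(Cr) = 370 / 52 = 7.115 mol.
n(e⁻) = 3 × 7.115 = 21.35 mol.
Q = n(e⁻)·F = 21.35 × 96485 = 2060000 C.
I = Q/t = 2060000 / 91800 s = 22.4 A.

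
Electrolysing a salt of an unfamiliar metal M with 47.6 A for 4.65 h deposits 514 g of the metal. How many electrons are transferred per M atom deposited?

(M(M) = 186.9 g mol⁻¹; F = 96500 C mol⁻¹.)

Q = I·t = 47.60 A × 16740 s = 796800 C, so n(e⁻) = 796800/96500 = 8.257 mol.
n(M) deposited = 514 / 186.9 = 2.750 mol.
Electrons per atom = n(e⁻)/n(M) = 8.257 / 2.750 = 3.00 ≈ 3, so the ion is M³⁺.

3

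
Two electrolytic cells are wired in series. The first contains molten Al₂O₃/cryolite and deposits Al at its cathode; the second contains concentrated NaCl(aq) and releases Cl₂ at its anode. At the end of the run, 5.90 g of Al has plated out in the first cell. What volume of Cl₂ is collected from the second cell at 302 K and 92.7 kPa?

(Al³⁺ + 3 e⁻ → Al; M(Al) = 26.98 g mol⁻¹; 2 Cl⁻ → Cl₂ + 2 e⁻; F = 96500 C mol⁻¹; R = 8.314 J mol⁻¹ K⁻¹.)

8.88 L

n(Al) = 5.90 / 26.98 = 0.2187 mol, so n(e⁻) = 3 × 0.2187 = 0.6560 mol.
The cells are in series, so the same 0.6560 mol of electrons passes through the second cell.
2 Cl⁻ → Cl₂ + 2 e⁻ — 2 mol e⁻ per mol Cl₂, so n(Cl₂) = 0.6560/2 = 0.3280 mol.
V = nRT/P = (0.3280 × 8.314 × 302) / (92.7 × 10³) = 0.00888 m³ = 8.88 L.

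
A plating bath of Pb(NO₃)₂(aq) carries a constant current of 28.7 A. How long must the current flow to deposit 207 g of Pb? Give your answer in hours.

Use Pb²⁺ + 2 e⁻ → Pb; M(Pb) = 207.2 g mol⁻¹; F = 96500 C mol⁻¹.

1.87 h

n(Pb) = m/M = 207 / 207.2 = 0.9990 mol.
Each Pb atom requires 2 electrons, so n(e⁻) = 2 × 0.9990 = 1.998 mol.
Q = n(e⁻)·F = 1.998 × 96500 = 192800 C.
t = Q/I = 192800 / 28.70 A = 6718 s = 1.87 h.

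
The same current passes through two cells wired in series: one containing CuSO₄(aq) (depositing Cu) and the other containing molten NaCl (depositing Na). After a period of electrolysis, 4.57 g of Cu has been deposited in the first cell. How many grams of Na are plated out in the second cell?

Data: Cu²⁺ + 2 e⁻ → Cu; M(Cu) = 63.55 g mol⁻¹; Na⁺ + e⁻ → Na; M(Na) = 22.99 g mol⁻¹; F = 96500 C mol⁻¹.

n(Cu) = 4.57 / 63.55 = 0.07191 mol.
Since Cu²⁺ + 2 e⁻ → Cu, n(e⁻) passed = 2 × 0.07191 = 0.1438 mol.
Cells in series carry the same charge, so the same 0.1438 mol of electrons passes through cell 2.
Na⁺ + e⁻ → Na, so n(Na) = 0.1438 / 1 = 0.1438 mol.
m(Na) = 0.1438 × 22.99 = 3.31 g.

3.31 g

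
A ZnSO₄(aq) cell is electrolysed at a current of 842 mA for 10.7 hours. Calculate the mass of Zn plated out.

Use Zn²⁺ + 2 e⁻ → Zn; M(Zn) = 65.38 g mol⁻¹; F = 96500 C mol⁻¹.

Q = I·t = 0.8420 A × 38520 s = 32430 C.
n(e⁻) = Q/F = 32430 / 96500 = 0.3361 mol.
Zn²⁺ + 2 e⁻ → Zn, so n(Zn) = n(e⁻)/2 = 0.1681 mol.
m = n·M = 0.1681 × 65.38 = 11.0 g.

11.0 g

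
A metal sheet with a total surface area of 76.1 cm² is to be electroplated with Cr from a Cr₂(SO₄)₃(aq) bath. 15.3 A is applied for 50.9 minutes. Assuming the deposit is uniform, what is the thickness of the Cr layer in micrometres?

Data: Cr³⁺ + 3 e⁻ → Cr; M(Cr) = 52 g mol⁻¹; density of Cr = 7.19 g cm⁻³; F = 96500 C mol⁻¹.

Q = I·t = 15.30 × 3054.0 = 46730 C; n(e⁻) = 0.4842 mol.
n(Cr) = n(e⁻)/3 = 0.1614 mol, so m = 0.1614 × 52 = 8.393 g.
Volume = m/ρ = 8.393 / 7.19 = 1.167 cm³.
Thickness = V/A = 1.167 / 76.1 = 0.0153 cm = 153 μm.

153 μm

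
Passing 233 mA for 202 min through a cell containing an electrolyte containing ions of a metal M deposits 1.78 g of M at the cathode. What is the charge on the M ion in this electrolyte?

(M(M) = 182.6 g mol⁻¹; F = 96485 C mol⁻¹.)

+3

Q = I·t = 0.2330 A × 12120 s = 2824 C, so n(e⁻) = 2824/96485 = 0.02927 mol.
n(M) deposited = 1.78 / 182.6 = 0.009748 mol.
Electrons per atom = n(e⁻)/n(M) = 0.02927 / 0.009748 = 3.00 ≈ 3, so the ion is M³⁺.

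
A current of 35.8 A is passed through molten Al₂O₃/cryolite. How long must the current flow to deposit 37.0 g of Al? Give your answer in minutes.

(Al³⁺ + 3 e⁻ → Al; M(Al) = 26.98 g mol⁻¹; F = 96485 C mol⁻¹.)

n(Al) = m/M = 37.0 / 26.98 = 1.371 mol.
Each Al atom requires 3 electrons, so n(e⁻) = 3 × 1.371 = 4.114 mol.
Q = n(e⁻)·F = 4.114 × 96485 = 397000 C.
t = Q/I = 397000 / 35.80 A = 11090 s = 185 min.

185 min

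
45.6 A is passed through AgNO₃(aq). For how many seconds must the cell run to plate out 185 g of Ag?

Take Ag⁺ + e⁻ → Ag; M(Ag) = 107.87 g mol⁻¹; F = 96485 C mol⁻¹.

3630 s

n(Ag) = m/M = 185 / 107.87 = 1.715 mol.
Each Ag atom requires 1 electron, so n(e⁻) = 1 × 1.715 = 1.715 mol.
Q = n(e⁻)·F = 1.715 × 96485 = 165500 C.
t = Q/I = 165500 / 45.60 A = 3629 s.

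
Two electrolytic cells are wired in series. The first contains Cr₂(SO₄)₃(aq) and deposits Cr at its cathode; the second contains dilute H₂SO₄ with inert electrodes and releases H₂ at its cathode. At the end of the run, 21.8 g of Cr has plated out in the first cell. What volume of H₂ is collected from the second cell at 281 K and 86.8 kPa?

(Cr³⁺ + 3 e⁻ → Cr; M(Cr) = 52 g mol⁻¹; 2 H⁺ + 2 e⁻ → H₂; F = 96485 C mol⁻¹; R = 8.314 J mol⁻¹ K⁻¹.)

16.9 L

n(Cr) = 21.8 / 52 = 0.4192 mol, so n(e⁻) = 3 × 0.4192 = 1.258 mol.
The cells are in series, so the same 1.258 mol of electrons passes through the second cell.
2 H⁺ + 2 e⁻ → H₂ — 2 mol e⁻ per mol H₂, so n(H₂) = 1.258/2 = 0.6288 mol.
V = nRT/P = (0.6288 × 8.314 × 281) / (86.8 × 10³) = 0.0169 m³ = 16.9 L.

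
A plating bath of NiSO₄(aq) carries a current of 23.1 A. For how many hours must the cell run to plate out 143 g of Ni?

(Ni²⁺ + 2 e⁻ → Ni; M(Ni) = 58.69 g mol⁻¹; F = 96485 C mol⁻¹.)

5.65 h

n(Ni) = m/M = 143 / 58.69 = 2.437 mol.
Each Ni atom requires 2 electrons, so n(e⁻) = 2 × 2.437 = 4.873 mol.
Q = n(e⁻)·F = 4.873 × 96485 = 470200 C.
t = Q/I = 470200 / 23.10 A = 20350 s = 5.65 h.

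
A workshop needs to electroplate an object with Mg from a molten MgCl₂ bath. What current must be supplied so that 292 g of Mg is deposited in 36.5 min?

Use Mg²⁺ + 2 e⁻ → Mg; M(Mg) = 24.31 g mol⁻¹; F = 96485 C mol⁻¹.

n(Mg) = 292 / 24.31 = 12.01 mol.
n(e⁻) = 2 × 12.01 = 24.02 mol.
Q = n(e⁻)·F = 24.02 × 96485 = 2318000 C.
I = Q/t = 2318000 / 2190.0 s = 1060 A.

1060 A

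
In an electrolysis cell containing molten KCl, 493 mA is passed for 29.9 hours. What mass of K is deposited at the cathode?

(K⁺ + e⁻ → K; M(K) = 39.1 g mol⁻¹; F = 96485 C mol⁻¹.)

21.5 g

Q = I·t = 0.4930 A × 107640 s = 53070 C.
n(e⁻) = Q/F = 53070 / 96485 = 0.5500 mol.
K⁺ + e⁻ → K, so n(K) = n(e⁻)/1 = 0.5500 mol.
m = n·M = 0.5500 × 39.1 = 21.5 g.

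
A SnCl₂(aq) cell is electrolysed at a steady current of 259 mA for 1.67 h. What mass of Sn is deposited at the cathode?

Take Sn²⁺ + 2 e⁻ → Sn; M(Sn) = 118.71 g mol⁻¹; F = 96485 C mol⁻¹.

Q = I·t = 0.2590 A × 6012.0 s = 1557 C.
n(e⁻) = Q/F = 1557 / 96485 = 0.01614 mol.
Sn²⁺ + 2 e⁻ → Sn, so n(Sn) = n(e⁻)/2 = 0.008069 mol.
m = n·M = 0.008069 × 118.71 = 0.958 g.

0.958 g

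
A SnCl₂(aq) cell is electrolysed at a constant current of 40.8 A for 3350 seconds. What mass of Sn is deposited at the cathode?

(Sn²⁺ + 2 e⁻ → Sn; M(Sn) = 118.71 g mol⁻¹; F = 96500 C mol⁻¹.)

Q = I·t = 40.80 A × 3350.0 s = 136700 C.
n(e⁻) = Q/F = 136700 / 96500 = 1.416 mol.
Sn²⁺ + 2 e⁻ → Sn, so n(Sn) = n(e⁻)/2 = 0.7082 mol.
m = n·M = 0.7082 × 118.71 = 84.1 g.

84.1 g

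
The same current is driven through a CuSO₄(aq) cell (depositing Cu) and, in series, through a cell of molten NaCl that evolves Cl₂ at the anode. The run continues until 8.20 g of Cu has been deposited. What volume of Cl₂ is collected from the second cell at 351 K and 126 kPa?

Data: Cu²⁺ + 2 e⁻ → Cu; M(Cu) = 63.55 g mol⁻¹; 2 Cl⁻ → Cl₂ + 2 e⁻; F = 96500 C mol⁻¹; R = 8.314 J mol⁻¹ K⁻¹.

2.99 L

n(Cu) = 8.20 / 63.55 = 0.1290 mol, so n(e⁻) = 2 × 0.1290 = 0.2581 mol.
The cells are in series, so the same 0.2581 mol of electrons passes through the second cell.
2 Cl⁻ → Cl₂ + 2 e⁻ — 2 mol e⁻ per mol Cl₂, so n(Cl₂) = 0.2581/2 = 0.1290 mol.
V = nRT/P = (0.1290 × 8.314 × 351) / (126 × 10³) = 0.00299 m³ = 2.99 L.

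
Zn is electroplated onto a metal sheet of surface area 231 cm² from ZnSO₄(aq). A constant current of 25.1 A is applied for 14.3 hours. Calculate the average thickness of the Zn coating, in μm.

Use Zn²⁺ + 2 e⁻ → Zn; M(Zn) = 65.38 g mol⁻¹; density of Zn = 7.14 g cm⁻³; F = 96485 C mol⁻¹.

Q = I·t = 25.10 × 51480 = 1292000 C; n(e⁻) = 13.39 mol.
n(Zn) = n(e⁻)/2 = 6.696 mol, so m = 6.696 × 65.38 = 437.8 g.
Volume = m/ρ = 437.8 / 7.14 = 61.32 cm³.
Thickness = V/A = 61.32 / 231 = 0.265 cm = 2650 μm.

2650 μm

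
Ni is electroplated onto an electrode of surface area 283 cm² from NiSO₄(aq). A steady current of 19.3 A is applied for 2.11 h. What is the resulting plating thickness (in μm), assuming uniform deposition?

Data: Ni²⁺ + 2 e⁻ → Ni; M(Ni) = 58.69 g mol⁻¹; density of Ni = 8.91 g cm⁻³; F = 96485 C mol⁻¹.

177 μm

Q = I·t = 19.30 × 7596.0 = 146600 C; n(e⁻) = 1.519 mol.
n(Ni) = n(e⁻)/2 = 0.7597 mol, so m = 0.7597 × 58.69 = 44.59 g.
Volume = m/ρ = 44.59 / 8.91 = 5.004 cm³.
Thickness = V/A = 5.004 / 283 = 0.0177 cm = 177 μm.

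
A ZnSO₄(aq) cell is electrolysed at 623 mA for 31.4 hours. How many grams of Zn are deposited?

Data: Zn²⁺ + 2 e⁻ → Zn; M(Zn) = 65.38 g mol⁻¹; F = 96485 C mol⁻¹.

Q = I·t = 0.6230 A × 113040 s = 70420 C.
n(e⁻) = Q/F = 70420 / 96485 = 0.7299 mol.
Zn²⁺ + 2 e⁻ → Zn, so n(Zn) = n(e⁻)/2 = 0.3649 mol.
m = n·M = 0.3649 × 65.38 = 23.9 g.

23.9 g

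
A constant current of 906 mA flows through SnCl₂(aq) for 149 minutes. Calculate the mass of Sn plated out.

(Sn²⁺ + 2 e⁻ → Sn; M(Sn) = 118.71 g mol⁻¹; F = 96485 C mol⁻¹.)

Q = I·t = 0.9060 A × 8940.0 s = 8100 C.
n(e⁻) = Q/F = 8100 / 96485 = 0.08395 mol.
Sn²⁺ + 2 e⁻ → Sn, so n(Sn) = n(e⁻)/2 = 0.04197 mol.
m = n·M = 0.04197 × 118.71 = 4.98 g.

4.98 g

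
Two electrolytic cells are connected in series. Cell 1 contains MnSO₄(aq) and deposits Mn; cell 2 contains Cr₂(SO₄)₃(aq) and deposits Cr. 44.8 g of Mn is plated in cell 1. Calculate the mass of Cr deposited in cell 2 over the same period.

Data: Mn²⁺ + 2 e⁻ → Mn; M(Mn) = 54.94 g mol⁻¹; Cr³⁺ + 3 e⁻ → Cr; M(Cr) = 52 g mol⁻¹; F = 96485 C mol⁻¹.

n(Mn) = 44.8 / 54.94 = 0.8154 mol.
Since Mn²⁺ + 2 e⁻ → Mn, n(e⁻) passed = 2 × 0.8154 = 1.631 mol.
Cells in series carry the same charge, so the same 1.631 mol of electrons passes through cell 2.
Cr³⁺ + 3 e⁻ → Cr, so n(Cr) = 1.631 / 3 = 0.5436 mol.
m(Cr) = 0.5436 × 52 = 28.3 g.

28.3 g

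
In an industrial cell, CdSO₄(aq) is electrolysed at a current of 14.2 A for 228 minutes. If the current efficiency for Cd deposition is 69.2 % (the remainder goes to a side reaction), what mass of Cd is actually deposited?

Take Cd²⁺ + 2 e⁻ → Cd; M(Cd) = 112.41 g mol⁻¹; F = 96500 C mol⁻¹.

Q = I·t = 14.20 × 13680 = 194300 C.
n(e⁻) = 194300/96500 = 2.013 mol; theoretically n(Cd) = 2.013/2 = 1.007 mol, m_theo = 113.1 g.
At 69.2 % efficiency, m_actual = 0.692 × 113.1 = 78.3 g.

78.3 g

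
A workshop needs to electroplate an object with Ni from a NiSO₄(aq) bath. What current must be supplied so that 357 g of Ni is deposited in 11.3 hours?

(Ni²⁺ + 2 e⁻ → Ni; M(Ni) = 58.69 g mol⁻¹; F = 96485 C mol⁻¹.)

28.9 A

n(Ni) = 357 / 58.69 = 6.083 mol.
n(e⁻) = 2 × 6.083 = 12.17 mol.
Q = n(e⁻)·F = 12.17 × 96485 = 1174000 C.
I = Q/t = 1174000 / 40680 s = 28.9 A.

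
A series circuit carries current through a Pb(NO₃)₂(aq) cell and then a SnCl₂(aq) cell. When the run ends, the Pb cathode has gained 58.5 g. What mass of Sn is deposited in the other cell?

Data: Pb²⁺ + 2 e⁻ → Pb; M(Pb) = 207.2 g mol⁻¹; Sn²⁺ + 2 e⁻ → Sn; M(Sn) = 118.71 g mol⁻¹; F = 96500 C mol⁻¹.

33.5 g

n(Pb) = 58.5 / 207.2 = 0.2823 mol.
Since Pb²⁺ + 2 e⁻ → Pb, n(e⁻) passed = 2 × 0.2823 = 0.5647 mol.
Cells in series carry the same charge, so the same 0.5647 mol of electrons passes through cell 2.
Sn²⁺ + 2 e⁻ → Sn, so n(Sn) = 0.5647 / 2 = 0.2823 mol.
m(Sn) = 0.2823 × 118.71 = 33.5 g.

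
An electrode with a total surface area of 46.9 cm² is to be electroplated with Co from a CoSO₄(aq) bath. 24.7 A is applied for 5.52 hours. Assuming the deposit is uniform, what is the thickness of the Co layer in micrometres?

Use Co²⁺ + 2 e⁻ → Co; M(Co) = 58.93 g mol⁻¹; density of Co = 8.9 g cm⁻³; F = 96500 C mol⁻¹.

3590 μm

Q = I·t = 24.70 × 19872 = 490800 C; n(e⁻) = 5.086 mol.
n(Co) = n(e⁻)/2 = 2.543 mol, so m = 2.543 × 58.93 = 149.9 g.
Volume = m/ρ = 149.9 / 8.9 = 16.84 cm³.
Thickness = V/A = 16.84 / 46.9 = 0.359 cm = 3590 μm.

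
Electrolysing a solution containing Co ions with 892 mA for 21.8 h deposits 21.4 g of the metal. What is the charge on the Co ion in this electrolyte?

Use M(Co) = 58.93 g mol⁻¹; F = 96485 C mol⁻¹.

+2

Q = I·t = 0.8920 A × 78480 s = 70000 C, so n(e⁻) = 70000/96485 = 0.7255 mol.
n(Co) deposited = 21.4 / 58.93 = 0.3631 mol.
Electrons per atom = n(e⁻)/n(Co) = 0.7255 / 0.3631 = 2.00 ≈ 2, so the ion is Co²⁺.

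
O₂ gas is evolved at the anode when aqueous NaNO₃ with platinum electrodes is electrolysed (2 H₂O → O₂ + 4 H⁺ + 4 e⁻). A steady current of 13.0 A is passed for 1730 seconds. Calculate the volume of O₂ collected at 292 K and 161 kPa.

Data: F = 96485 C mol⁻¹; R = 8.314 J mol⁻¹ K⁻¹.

Q = I·t = 13.00 A × 1730.0 s = 22490 C.
n(e⁻) = Q/F = 22490 / 96485 = 0.2331 mol.
4 electrons are transferred per O₂ molecule, so n(O₂) = 0.2331 / 4 = 0.05827 mol.
V = nRT/P = (0.05827 × 8.314 × 292) / (161 × 10³ Pa) = 8.79 × 10⁻⁴ m³ = 0.879 L.

0.879 L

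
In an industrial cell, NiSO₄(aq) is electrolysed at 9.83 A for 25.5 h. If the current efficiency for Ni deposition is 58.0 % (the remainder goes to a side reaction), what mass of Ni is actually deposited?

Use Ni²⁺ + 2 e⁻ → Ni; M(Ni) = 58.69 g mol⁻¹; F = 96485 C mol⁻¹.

159 g

Q = I·t = 9.830 × 91800 = 902400 C.
n(e⁻) = 902400/96485 = 9.353 mol; theoretically n(Ni) = 9.353/2 = 4.676 mol, m_theo = 274.5 g.
At 58.0 % efficiency, m_actual = 0.580 × 274.5 = 159 g.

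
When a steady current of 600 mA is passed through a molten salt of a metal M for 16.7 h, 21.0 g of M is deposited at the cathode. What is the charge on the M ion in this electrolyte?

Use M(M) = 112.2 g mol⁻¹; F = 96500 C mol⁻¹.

+2

Q = I·t = 0.6000 A × 60120 s = 36070 C, so n(e⁻) = 36070/96500 = 0.3738 mol.
n(M) deposited = 21.0 / 112.2 = 0.1872 mol.
Electrons per atom = n(e⁻)/n(M) = 0.3738 / 0.1872 = 2.00 ≈ 2, so the ion is M²⁺.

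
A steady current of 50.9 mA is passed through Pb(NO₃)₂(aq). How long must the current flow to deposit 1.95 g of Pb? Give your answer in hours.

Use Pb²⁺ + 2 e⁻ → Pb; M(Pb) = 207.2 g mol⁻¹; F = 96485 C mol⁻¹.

n(Pb) = m/M = 1.95 / 207.2 = 0.009411 mol.
Each Pb atom requires 2 electrons, so n(e⁻) = 2 × 0.009411 = 0.01882 mol.
Q = n(e⁻)·F = 0.01882 × 96485 = 1816 C.
t = Q/I = 1816 / 0.05090 A = 35680 s = 9.91 h.

9.91 h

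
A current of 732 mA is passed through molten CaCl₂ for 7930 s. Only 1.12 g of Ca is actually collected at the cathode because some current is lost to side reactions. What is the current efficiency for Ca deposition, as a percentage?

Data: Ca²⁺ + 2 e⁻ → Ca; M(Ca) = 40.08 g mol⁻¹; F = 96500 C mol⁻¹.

92.9 %

Q = I·t = 0.7320 × 7930.0 = 5805 C; n(e⁻) = 5805/96500 = 0.06015 mol.
Theoretical n(Ca) = n(e⁻)/2 = 0.03008 mol, i.e. m_theo = 0.03008 × 40.08 = 1.205 g.
Efficiency = m_actual / m_theo = 1.12 / 1.205 = 92.9 %.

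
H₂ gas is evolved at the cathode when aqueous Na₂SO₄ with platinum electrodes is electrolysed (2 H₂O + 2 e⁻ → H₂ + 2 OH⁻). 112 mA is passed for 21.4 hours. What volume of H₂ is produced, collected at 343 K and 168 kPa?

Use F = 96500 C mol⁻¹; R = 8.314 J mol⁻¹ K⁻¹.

Q = I·t = 0.1120 A × 77040 s = 8628 C.
n(e⁻) = Q/F = 8628 / 96500 = 0.08941 mol.
2 electrons are transferred per H₂ molecule, so n(H₂) = 0.08941 / 2 = 0.04471 mol.
V = nRT/P = (0.04471 × 8.314 × 343) / (168 × 10³ Pa) = 7.59 × 10⁻⁴ m³ = 0.759 L.

0.759 L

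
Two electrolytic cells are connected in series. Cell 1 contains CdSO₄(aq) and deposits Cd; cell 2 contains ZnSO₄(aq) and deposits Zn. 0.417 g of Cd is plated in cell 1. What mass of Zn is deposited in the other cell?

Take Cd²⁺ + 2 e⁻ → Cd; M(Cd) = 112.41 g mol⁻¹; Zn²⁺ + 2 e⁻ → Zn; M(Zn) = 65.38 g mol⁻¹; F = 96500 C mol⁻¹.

0.243 g

n(Cd) = 0.417 / 112.41 = 0.003710 mol.
Since Cd²⁺ + 2 e⁻ → Cd, n(e⁻) passed = 2 × 0.003710 = 0.007419 mol.
Cells in series carry the same charge, so the same 0.007419 mol of electrons passes through cell 2.
Zn²⁺ + 2 e⁻ → Zn, so n(Zn) = 0.007419 / 2 = 0.003710 mol.
m(Zn) = 0.003710 × 65.38 = 0.243 g.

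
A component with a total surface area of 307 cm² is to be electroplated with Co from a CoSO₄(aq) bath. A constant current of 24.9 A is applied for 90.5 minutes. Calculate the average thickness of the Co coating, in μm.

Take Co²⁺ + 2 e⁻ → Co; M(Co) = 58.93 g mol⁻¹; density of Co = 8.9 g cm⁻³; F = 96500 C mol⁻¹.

Q = I·t = 24.90 × 5430.0 = 135200 C; n(e⁻) = 1.401 mol.
n(Co) = n(e⁻)/2 = 0.7006 mol, so m = 0.7006 × 58.93 = 41.28 g.
Volume = m/ρ = 41.28 / 8.9 = 4.639 cm³.
Thickness = V/A = 4.639 / 307 = 0.0151 cm = 151 μm.

151 μm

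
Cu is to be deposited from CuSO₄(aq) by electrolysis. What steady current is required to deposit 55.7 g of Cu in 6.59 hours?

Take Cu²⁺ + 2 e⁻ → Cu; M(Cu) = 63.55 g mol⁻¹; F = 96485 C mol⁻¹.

7.13 A

n(Cu) = 55.7 / 63.55 = 0.8765 mol.
n(e⁻) = 2 × 0.8765 = 1.753 mol.
Q = n(e⁻)·F = 1.753 × 96485 = 169100 C.
I = Q/t = 169100 / 23724 s = 7.13 A.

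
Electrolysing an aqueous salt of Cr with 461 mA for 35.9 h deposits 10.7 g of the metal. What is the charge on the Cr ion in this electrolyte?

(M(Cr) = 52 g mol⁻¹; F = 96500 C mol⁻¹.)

Q = I·t = 0.4610 A × 129240 s = 59580 C, so n(e⁻) = 59580/96500 = 0.6174 mol.
n(Cr) deposited = 10.7 / 52 = 0.2058 mol.
Electrons per atom = n(e⁻)/n(Cr) = 0.6174 / 0.2058 = 3.00 ≈ 3, so the ion is Cr³⁺.

+3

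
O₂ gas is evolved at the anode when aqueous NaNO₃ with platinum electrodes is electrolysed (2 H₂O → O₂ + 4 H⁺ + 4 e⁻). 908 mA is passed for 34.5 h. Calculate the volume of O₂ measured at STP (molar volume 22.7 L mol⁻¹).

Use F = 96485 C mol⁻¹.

6.63 L

Q = I·t = 0.9080 A × 124200 s = 112800 C.
n(e⁻) = Q/F = 112800 / 96485 = 1.169 mol.
4 electrons are transferred per O₂ molecule, so n(O₂) = 1.169 / 4 = 0.2922 mol.
V = n × V_m = 0.2922 × 22.7 = 6.63 L.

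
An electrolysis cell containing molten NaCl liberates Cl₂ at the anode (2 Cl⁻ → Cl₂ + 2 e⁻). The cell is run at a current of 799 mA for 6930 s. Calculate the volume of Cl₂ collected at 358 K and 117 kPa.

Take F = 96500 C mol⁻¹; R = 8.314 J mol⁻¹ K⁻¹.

0.730 L

Q = I·t = 0.7990 A × 6930.0 s = 5537 C.
n(e⁻) = Q/F = 5537 / 96500 = 0.05738 mol.
2 electrons are transferred per Cl₂ molecule, so n(Cl₂) = 0.05738 / 2 = 0.02869 mol.
V = nRT/P = (0.02869 × 8.314 × 358) / (117 × 10³ Pa) = 7.30 × 10⁻⁴ m³ = 0.730 L.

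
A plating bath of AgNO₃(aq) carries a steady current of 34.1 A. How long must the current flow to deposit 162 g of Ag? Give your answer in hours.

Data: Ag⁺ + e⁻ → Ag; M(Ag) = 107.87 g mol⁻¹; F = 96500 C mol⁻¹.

n(Ag) = m/M = 162 / 107.87 = 1.502 mol.
Each Ag atom requires 1 electron, so n(e⁻) = 1 × 1.502 = 1.502 mol.
Q = n(e⁻)·F = 1.502 × 96500 = 144900 C.
t = Q/I = 144900 / 34.10 A = 4250 s = 1.18 h.

1.18 h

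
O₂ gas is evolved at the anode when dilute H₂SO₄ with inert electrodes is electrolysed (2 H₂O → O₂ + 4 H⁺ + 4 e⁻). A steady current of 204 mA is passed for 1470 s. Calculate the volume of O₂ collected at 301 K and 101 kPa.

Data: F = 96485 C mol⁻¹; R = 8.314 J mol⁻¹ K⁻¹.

Q = I·t = 0.2040 A × 1470.0 s = 299.9 C.
n(e⁻) = Q/F = 299.9 / 96485 = 0.003108 mol.
4 electrons are transferred per O₂ molecule, so n(O₂) = 0.003108 / 4 = 0.0007770 mol.
V = nRT/P = (0.0007770 × 8.314 × 301) / (101 × 10³ Pa) = 1.93 × 10⁻⁵ m³ = 0.0193 L.

0.0193 L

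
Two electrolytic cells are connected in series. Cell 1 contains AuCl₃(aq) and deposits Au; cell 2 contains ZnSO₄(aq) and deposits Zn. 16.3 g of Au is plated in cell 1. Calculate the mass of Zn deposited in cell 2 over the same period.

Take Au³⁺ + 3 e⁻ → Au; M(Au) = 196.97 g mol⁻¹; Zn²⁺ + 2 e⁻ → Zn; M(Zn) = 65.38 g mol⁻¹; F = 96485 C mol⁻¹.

8.12 g

n(Au) = 16.3 / 196.97 = 0.08275 mol.
Since Au³⁺ + 3 e⁻ → Au, n(e⁻) passed = 3 × 0.08275 = 0.2483 mol.
Cells in series carry the same charge, so the same 0.2483 mol of electrons passes through cell 2.
Zn²⁺ + 2 e⁻ → Zn, so n(Zn) = 0.2483 / 2 = 0.1241 mol.
m(Zn) = 0.1241 × 65.38 = 8.12 g.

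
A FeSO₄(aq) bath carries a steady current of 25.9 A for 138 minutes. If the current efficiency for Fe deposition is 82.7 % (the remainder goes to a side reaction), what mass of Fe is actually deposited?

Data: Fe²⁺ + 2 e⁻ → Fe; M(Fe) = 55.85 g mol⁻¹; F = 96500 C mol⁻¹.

51.3 g

Q = I·t = 25.90 × 8280.0 = 214500 C.
n(e⁻) = 214500/96500 = 2.222 mol; theoretically n(Fe) = 2.222/2 = 1.111 mol, m_theo = 62.06 g.
At 82.7 % efficiency, m_actual = 0.827 × 62.06 = 51.3 g.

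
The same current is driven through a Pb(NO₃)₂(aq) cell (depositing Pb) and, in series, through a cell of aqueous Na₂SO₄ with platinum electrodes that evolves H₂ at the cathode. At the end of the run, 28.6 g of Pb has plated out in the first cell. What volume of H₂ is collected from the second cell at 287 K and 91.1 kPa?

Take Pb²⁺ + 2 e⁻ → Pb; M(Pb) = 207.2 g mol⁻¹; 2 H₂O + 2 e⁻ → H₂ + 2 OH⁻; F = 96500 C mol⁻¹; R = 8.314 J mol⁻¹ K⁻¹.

n(Pb) = 28.6 / 207.2 = 0.1380 mol, so n(e⁻) = 2 × 0.1380 = 0.2761 mol.
The cells are in series, so the same 0.2761 mol of electrons passes through the second cell.
2 H₂O + 2 e⁻ → H₂ + 2 OH⁻ — 2 mol e⁻ per mol H₂, so n(H₂) = 0.2761/2 = 0.1380 mol.
V = nRT/P = (0.1380 × 8.314 × 287) / (91.1 × 10³) = 0.00362 m³ = 3.62 L.

3.62 L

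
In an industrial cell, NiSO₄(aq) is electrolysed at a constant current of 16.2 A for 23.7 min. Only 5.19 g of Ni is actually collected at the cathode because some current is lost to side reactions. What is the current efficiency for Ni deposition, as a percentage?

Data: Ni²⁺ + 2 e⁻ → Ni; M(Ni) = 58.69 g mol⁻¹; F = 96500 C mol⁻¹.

74.1 %

Q = I·t = 16.20 × 1422.0 = 23040 C; n(e⁻) = 23040/96500 = 0.2387 mol.
Theoretical n(Ni) = n(e⁻)/2 = 0.1194 mol, i.e. m_theo = 0.1194 × 58.69 = 7.005 g.
Efficiency = m_actual / m_theo = 5.19 / 7.005 = 74.1 %.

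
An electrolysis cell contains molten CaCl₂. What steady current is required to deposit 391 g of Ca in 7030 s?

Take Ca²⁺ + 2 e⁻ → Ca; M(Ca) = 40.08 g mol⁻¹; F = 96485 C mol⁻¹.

n(Ca) = 391 / 40.08 = 9.755 mol.
n(e⁻) = 2 × 9.755 = 19.51 mol.
Q = n(e⁻)·F = 19.51 × 96485 = 1883000 C.
I = Q/t = 1883000 / 7030.0 s = 268 A.

268 A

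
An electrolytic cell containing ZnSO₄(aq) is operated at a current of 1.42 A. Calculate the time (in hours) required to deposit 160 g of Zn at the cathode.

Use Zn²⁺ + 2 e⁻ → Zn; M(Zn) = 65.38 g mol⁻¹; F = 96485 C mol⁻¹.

n(Zn) = m/M = 160 / 65.38 = 2.447 mol.
Each Zn atom requires 2 electrons, so n(e⁻) = 2 × 2.447 = 4.894 mol.
Q = n(e⁻)·F = 4.894 × 96485 = 472200 C.
t = Q/I = 472200 / 1.420 A = 332600 s = 92.4 h.

92.4 h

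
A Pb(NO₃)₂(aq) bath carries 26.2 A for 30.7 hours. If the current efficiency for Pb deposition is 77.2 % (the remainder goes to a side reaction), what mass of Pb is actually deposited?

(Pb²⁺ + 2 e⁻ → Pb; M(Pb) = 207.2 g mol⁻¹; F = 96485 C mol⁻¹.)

Q = I·t = 26.20 × 110520 = 2896000 C.
n(e⁻) = 2896000/96485 = 30.01 mol; theoretically n(Pb) = 30.01/2 = 15.01 mol, m_theo = 3109 g.
At 77.2 % efficiency, m_actual = 0.772 × 3109 = 2400 g.

2400 g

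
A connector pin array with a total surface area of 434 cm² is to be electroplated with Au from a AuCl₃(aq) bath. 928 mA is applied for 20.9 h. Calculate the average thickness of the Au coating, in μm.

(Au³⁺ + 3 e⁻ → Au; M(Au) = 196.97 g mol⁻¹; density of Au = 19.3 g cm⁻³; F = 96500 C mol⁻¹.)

56.7 μm

Q = I·t = 0.9280 × 75240 = 69820 C; n(e⁻) = 0.7236 mol.
n(Au) = n(e⁻)/3 = 0.2412 mol, so m = 0.2412 × 196.97 = 47.51 g.
Volume = m/ρ = 47.51 / 19.3 = 2.461 cm³.
Thickness = V/A = 2.461 / 434 = 0.00567 cm = 56.7 μm.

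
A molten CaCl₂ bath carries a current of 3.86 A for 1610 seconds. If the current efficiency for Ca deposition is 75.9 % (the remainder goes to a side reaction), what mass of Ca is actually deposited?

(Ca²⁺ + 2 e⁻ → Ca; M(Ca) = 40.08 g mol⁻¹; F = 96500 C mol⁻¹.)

0.980 g

Q = I·t = 3.860 × 1610.0 = 6215 C.
n(e⁻) = 6215/96500 = 0.06440 mol; theoretically n(Ca) = 0.06440/2 = 0.03220 mol, m_theo = 1.291 g.
At 75.9 % efficiency, m_actual = 0.759 × 1.291 = 0.980 g.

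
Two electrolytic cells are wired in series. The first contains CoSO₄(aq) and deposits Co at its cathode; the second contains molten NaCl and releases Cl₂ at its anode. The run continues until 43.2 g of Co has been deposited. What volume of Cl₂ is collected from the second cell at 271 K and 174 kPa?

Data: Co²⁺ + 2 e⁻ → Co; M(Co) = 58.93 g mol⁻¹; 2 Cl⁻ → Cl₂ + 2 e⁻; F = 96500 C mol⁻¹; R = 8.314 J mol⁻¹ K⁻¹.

9.49 L

n(Co) = 43.2 / 58.93 = 0.7331 mol, so n(e⁻) = 2 × 0.7331 = 1.466 mol.
The cells are in series, so the same 1.466 mol of electrons passes through the second cell.
2 Cl⁻ → Cl₂ + 2 e⁻ — 2 mol e⁻ per mol Cl₂, so n(Cl₂) = 1.466/2 = 0.7331 mol.
V = nRT/P = (0.7331 × 8.314 × 271) / (174 × 10³) = 0.00949 m³ = 9.49 L.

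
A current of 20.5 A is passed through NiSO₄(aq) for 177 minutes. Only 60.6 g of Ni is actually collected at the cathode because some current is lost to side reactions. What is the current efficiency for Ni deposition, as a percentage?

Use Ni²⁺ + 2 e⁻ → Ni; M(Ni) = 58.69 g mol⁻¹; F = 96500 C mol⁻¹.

Q = I·t = 20.50 × 10620 = 217700 C; n(e⁻) = 217700/96500 = 2.256 mol.
Theoretical n(Ni) = n(e⁻)/2 = 1.128 mol, i.e. m_theo = 1.128 × 58.69 = 66.20 g.
Efficiency = m_actual / m_theo = 60.6 / 66.20 = 91.5 %.

91.5 %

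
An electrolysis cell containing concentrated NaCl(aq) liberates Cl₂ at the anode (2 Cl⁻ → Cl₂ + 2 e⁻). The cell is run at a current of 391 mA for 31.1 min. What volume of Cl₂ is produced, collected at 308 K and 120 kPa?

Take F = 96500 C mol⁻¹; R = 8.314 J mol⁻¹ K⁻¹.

Q = I·t = 0.3910 A × 1866.0 s = 729.6 C.
n(e⁻) = Q/F = 729.6 / 96500 = 0.007561 mol.
2 electrons are transferred per Cl₂ molecule, so n(Cl₂) = 0.007561 / 2 = 0.003780 mol.
V = nRT/P = (0.003780 × 8.314 × 308) / (120 × 10³ Pa) = 8.07 × 10⁻⁵ m³ = 0.0807 L.

0.0807 L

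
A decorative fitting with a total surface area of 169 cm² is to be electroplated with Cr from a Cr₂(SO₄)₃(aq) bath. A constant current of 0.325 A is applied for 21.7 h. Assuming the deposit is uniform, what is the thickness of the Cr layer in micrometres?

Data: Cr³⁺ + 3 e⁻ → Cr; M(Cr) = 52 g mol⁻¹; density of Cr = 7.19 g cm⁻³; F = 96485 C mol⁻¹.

Q = I·t = 0.3250 × 78120 = 25390 C; n(e⁻) = 0.2631 mol.
n(Cr) = n(e⁻)/3 = 0.08771 mol, so m = 0.08771 × 52 = 4.561 g.
Volume = m/ρ = 4.561 / 7.19 = 0.6344 cm³.
Thickness = V/A = 0.6344 / 169 = 0.00375 cm = 37.5 μm.

37.5 μm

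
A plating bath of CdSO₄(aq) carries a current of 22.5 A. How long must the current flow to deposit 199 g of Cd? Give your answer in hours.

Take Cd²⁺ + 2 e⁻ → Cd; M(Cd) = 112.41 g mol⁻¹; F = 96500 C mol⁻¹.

n(Cd) = m/M = 199 / 112.41 = 1.770 mol.
Each Cd atom requires 2 electrons, so n(e⁻) = 2 × 1.770 = 3.541 mol.
Q = n(e⁻)·F = 3.541 × 96500 = 341700 C.
t = Q/I = 341700 / 22.50 A = 15190 s = 4.22 h.

4.22 h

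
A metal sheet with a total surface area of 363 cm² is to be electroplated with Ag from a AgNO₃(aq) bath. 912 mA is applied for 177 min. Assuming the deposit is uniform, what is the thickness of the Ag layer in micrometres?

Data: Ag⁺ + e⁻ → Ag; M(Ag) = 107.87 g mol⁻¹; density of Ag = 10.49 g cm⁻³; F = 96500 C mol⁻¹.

28.4 μm

Q = I·t = 0.9120 × 10620 = 9685 C; n(e⁻) = 0.1004 mol.
n(Ag) = n(e⁻)/1 = 0.1004 mol, so m = 0.1004 × 107.87 = 10.83 g.
Volume = m/ρ = 10.83 / 10.49 = 1.032 cm³.
Thickness = V/A = 1.032 / 363 = 0.00284 cm = 28.4 μm.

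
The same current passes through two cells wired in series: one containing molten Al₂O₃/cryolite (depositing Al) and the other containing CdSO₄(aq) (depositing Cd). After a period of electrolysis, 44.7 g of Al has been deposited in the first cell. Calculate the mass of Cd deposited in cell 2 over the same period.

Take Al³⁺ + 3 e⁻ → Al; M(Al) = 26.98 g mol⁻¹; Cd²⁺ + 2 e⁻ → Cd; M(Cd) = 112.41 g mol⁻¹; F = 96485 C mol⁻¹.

n(Al) = 44.7 / 26.98 = 1.657 mol.
Since Al³⁺ + 3 e⁻ → Al, n(e⁻) passed = 3 × 1.657 = 4.970 mol.
Cells in series carry the same charge, so the same 4.970 mol of electrons passes through cell 2.
Cd²⁺ + 2 e⁻ → Cd, so n(Cd) = 4.970 / 2 = 2.485 mol.
m(Cd) = 2.485 × 112.41 = 279 g.

279 g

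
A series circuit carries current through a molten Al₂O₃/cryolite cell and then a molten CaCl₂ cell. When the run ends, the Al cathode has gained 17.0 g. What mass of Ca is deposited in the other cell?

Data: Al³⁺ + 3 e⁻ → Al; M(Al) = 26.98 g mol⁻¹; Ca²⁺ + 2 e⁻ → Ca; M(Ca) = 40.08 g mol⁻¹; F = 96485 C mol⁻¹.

37.9 g

n(Al) = 17.0 / 26.98 = 0.6301 mol.
Since Al³⁺ + 3 e⁻ → Al, n(e⁻) passed = 3 × 0.6301 = 1.890 mol.
Cells in series carry the same charge, so the same 1.890 mol of electrons passes through cell 2.
Ca²⁺ + 2 e⁻ → Ca, so n(Ca) = 1.890 / 2 = 0.9451 mol.
m(Ca) = 0.9451 × 40.08 = 37.9 g.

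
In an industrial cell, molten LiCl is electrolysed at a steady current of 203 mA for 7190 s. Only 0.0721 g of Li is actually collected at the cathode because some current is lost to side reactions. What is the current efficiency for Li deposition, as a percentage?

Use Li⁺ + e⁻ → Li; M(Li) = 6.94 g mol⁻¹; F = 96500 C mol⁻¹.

68.7 %

Q = I·t = 0.2030 × 7190.0 = 1460 C; n(e⁻) = 1460/96500 = 0.01513 mol.
Theoretical n(Li) = n(e⁻)/1 = 0.01513 mol, i.e. m_theo = 0.01513 × 6.94 = 0.1050 g.
Efficiency = m_actual / m_theo = 0.0721 / 0.1050 = 68.7 %.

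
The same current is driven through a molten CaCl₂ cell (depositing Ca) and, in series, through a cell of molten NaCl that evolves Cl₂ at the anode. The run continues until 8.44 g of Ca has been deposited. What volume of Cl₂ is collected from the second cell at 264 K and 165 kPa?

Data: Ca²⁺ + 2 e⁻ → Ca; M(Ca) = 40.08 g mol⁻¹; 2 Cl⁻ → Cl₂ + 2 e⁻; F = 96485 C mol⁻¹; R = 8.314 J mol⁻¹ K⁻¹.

n(Ca) = 8.44 / 40.08 = 0.2106 mol, so n(e⁻) = 2 × 0.2106 = 0.4212 mol.
The cells are in series, so the same 0.4212 mol of electrons passes through the second cell.
2 Cl⁻ → Cl₂ + 2 e⁻ — 2 mol e⁻ per mol Cl₂, so n(Cl₂) = 0.4212/2 = 0.2106 mol.
V = nRT/P = (0.2106 × 8.314 × 264) / (165 × 10³) = 0.00280 m³ = 2.80 L.

2.80 L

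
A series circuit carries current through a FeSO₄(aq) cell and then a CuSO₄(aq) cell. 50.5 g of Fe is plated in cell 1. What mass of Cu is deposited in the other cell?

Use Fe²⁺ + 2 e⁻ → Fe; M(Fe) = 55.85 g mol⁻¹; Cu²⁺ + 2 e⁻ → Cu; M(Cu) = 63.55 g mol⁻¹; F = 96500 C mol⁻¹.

57.5 g

n(Fe) = 50.5 / 55.85 = 0.9042 mol.
Since Fe²⁺ + 2 e⁻ → Fe, n(e⁻) passed = 2 × 0.9042 = 1.808 mol.
Cells in series carry the same charge, so the same 1.808 mol of electrons passes through cell 2.
Cu²⁺ + 2 e⁻ → Cu, so n(Cu) = 1.808 / 2 = 0.9042 mol.
m(Cu) = 0.9042 × 63.55 = 57.5 g.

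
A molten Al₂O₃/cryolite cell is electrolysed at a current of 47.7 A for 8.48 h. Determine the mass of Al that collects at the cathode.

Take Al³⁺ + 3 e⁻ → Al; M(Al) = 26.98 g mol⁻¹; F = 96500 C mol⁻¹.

136 g

Q = I·t = 47.70 A × 30528 s = 1456000 C.
n(e⁻) = Q/F = 1456000 / 96500 = 15.09 mol.
Al³⁺ + 3 e⁻ → Al, so n(Al) = n(e⁻)/3 = 5.030 mol.
m = n·M = 5.030 × 26.98 = 136 g.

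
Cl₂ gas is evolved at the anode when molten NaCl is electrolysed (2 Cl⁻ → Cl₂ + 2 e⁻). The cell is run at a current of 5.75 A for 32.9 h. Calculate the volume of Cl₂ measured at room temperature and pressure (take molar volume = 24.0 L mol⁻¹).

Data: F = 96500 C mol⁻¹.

Q = I·t = 5.750 A × 118440 s = 681000 C.
n(e⁻) = Q/F = 681000 / 96500 = 7.057 mol.
2 electrons are transferred per Cl₂ molecule, so n(Cl₂) = 7.057 / 2 = 3.529 mol.
V = n × V_m = 3.529 × 24.0 = 84.7 L.

84.7 L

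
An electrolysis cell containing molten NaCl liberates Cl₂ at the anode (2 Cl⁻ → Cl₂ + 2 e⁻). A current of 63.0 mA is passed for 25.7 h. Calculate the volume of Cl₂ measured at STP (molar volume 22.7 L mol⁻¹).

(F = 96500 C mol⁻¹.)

0.686 L

Q = I·t = 0.06300 A × 92520 s = 5829 C.
n(e⁻) = Q/F = 5829 / 96500 = 0.06040 mol.
2 electrons are transferred per Cl₂ molecule, so n(Cl₂) = 0.06040 / 2 = 0.03020 mol.
V = n × V_m = 0.03020 × 22.7 = 0.686 L.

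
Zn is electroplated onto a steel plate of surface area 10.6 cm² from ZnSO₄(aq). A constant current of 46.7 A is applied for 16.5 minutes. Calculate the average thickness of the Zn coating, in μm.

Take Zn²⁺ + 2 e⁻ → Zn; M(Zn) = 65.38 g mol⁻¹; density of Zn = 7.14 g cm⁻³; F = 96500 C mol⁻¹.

Q = I·t = 46.70 × 990.00 = 46230 C; n(e⁻) = 0.4791 mol.
n(Zn) = n(e⁻)/2 = 0.2395 mol, so m = 0.2395 × 65.38 = 15.66 g.
Volume = m/ρ = 15.66 / 7.14 = 2.194 cm³.
Thickness = V/A = 2.194 / 10.6 = 0.207 cm = 2070 μm.

2070 μm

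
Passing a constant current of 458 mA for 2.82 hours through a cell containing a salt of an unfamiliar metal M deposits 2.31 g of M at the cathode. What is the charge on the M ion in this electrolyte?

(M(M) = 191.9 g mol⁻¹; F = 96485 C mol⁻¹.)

Q = I·t = 0.4580 A × 10152 s = 4650 C, so n(e⁻) = 4650/96485 = 0.04819 mol.
n(M) deposited = 2.31 / 191.9 = 0.01204 mol.
Electrons per atom = n(e⁻)/n(M) = 0.04819 / 0.01204 = 4.00 ≈ 4, so the ion is M⁴⁺.

+4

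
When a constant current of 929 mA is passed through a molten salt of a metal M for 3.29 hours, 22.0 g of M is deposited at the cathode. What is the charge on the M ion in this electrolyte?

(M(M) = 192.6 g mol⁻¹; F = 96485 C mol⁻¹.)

+1

Q = I·t = 0.9290 A × 11844 s = 11000 C, so n(e⁻) = 11000/96485 = 0.1140 mol.
n(M) deposited = 22.0 / 192.6 = 0.1142 mol.
Electrons per atom = n(e⁻)/n(M) = 0.1140 / 0.1142 = 0.998 ≈ 1, so the ion is M⁺.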